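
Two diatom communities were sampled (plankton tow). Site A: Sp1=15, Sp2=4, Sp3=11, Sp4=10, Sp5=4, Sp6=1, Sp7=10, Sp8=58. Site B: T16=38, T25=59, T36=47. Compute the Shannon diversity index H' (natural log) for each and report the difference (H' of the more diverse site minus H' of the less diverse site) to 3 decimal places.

Site A: N=113, proportions 0.132743, 0.035398, 0.097345, 0.088496, 0.035398, 0.00885, 0.088496, 0.513274, giving H' = 1.544686 (working shown to 6 dp, full precision carried).
Site B: N=144, proportions 0.263889, 0.409722, 0.326389, giving H' = 1.082592.
Difference = |1.544686 − 1.082592| = 0.462094, i.e. 0.462 to 3 decimal places.

0.462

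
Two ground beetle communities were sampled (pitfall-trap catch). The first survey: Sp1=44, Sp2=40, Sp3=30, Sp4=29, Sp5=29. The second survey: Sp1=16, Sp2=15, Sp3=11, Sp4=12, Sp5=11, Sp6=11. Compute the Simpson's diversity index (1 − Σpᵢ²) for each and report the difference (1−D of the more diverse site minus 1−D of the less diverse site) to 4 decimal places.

0.0357

The first survey: N=172, proportions 0.255814, 0.232558, 0.174419, 0.168605, 0.168605, giving 1−D = 0.793199 (working shown to 6 dp, full precision carried).
The second survey: N=76, proportions 0.210526, 0.197368, 0.144737, 0.157895, 0.144737, 0.144737, giving 1−D = 0.828947.
Difference = |0.793199 − 0.828947| = 0.035748, i.e. 0.0357 to 4 decimal places.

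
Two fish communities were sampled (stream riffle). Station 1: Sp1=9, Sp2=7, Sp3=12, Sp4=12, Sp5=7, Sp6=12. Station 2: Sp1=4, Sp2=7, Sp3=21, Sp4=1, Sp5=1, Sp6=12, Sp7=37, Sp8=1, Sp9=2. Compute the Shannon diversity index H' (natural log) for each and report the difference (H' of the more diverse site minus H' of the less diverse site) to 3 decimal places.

0.193

Station 1: N=59, proportions 0.152542, 0.118644, 0.20339, 0.20339, 0.118644, 0.20339, giving H' = 1.764412 (working shown to 6 dp, full precision carried).
Station 2: N=86, proportions 0.046512, 0.081395, 0.244186, 0.011628, 0.011628, 0.139535, 0.430233, 0.011628, 0.023256, giving H' = 1.571665.
Difference = |1.764412 − 1.571665| = 0.192747, i.e. 0.193 to 3 decimal places.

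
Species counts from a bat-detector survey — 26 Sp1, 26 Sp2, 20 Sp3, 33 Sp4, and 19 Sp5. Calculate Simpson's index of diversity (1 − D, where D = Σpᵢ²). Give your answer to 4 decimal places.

Total N = 26+26+20+33+19 = 124, so the proportions are 0.209677, 0.209677, 0.16129, 0.266129, 0.153226 (working shown to 6 dp, full precision carried).
D = 0.209677² + 0.209677² + 0.16129² + 0.266129² + 0.153226² = 0.043965 + 0.043965 + 0.026015 + 0.070825 + 0.023478 = 0.208247.
So 1 − D = 0.791753, i.e. 0.7918 to 4 decimal places.

0.7918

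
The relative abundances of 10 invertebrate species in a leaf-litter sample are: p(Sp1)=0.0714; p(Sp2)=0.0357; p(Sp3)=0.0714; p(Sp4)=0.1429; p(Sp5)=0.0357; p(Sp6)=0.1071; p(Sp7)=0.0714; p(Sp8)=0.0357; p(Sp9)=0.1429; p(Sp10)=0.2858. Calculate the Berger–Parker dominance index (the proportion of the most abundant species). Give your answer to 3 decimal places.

0.286

The largest proportion is 0.2858, i.e. d = 0.286 to 3 decimal places.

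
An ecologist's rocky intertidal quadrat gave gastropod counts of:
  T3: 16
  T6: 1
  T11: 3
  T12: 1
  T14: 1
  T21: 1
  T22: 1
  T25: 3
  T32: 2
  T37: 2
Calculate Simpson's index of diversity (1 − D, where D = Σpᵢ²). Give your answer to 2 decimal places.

Total N = 16+1+3+1+1+1+1+3+2+2 = 31, so the proportions are 0.5161, 0.0323, 0.0968, 0.0323, 0.0323, 0.0323, 0.0323, 0.0968, 0.0645, 0.0645 (working shown to 4 dp, full precision carried).
D = 0.5161² + 0.0323² + 0.0968² + 0.0323² + 0.0323² + 0.0323² + 0.0323² + 0.0968² + 0.0645² + 0.0645² = 0.2664 + 0.0010 + 0.0094 + 0.0010 + 0.0010 + 0.0010 + 0.0010 + 0.0094 + 0.0042 + 0.0042 = 0.2986.
So 1 − D = 0.7014, i.e. 0.70 to 2 decimal places.

0.70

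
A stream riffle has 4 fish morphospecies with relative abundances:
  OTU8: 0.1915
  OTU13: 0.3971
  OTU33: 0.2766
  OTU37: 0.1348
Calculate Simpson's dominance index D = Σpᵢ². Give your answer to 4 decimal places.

0.2890

D = 0.1915² + 0.3971² + 0.2766² + 0.1348² = 0.036672 + 0.157688 + 0.076508 + 0.018171 = 0.289039 (working shown to 6 dp, full precision carried).
To 4 decimal places, D = 0.2890.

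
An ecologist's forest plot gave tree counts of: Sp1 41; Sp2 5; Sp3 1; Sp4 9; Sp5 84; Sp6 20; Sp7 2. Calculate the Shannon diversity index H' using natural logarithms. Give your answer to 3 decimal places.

Total N = 41+5+1+9+84+20+2 = 162, so the proportions are 0.25309, 0.03086, 0.00617, 0.05556, 0.51852, 0.12346, 0.01235 (working shown to 5 dp, full precision carried).
Each pᵢ ln pᵢ term: 0.25309×(-1.37402)=-0.34775, 0.03086×(-3.47816)=-0.10735, 0.00617×(-5.08760)=-0.03140, 0.05556×(-2.89037)=-0.16058, 0.51852×(-0.65678)=-0.34055, 0.12346×(-2.09186)=-0.25825, 0.01235×(-4.39445)=-0.05425.
Sum = -1.30014, so H' = 1.300.

1.300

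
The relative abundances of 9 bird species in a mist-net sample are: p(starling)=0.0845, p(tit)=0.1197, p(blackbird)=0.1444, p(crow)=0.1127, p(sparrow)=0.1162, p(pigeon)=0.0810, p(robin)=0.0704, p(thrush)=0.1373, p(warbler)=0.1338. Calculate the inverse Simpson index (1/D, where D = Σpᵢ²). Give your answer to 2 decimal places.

D = 0.0845² + 0.1197² + 0.1444² + 0.1127² + 0.1162² + 0.081² + 0.0704² + 0.1373² + 0.1338² = 0.007140 + 0.014328 + 0.020851 + 0.012701 + 0.013502 + 0.006561 + 0.004956 + 0.018851 + 0.017902 = 0.116794 (working shown to 6 dp, full precision carried).
So 1/D = 8.5621, i.e. 8.56 to 2 decimal places.

8.56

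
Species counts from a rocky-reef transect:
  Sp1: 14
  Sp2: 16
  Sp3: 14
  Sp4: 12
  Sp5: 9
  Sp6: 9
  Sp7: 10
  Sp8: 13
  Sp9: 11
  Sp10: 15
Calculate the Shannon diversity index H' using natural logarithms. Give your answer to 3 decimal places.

Total N = 14+16+14+12+9+9+10+13+11+15 = 123, so the proportions are 0.11382, 0.13008, 0.11382, 0.09756, 0.07317, 0.07317, 0.0813, 0.10569, 0.08943, 0.12195 (working shown to 5 dp, full precision carried).
Each pᵢ ln pᵢ term: 0.11382×(-2.17313)=-0.24735, 0.13008×(-2.03960)=-0.26531, 0.11382×(-2.17313)=-0.24735, 0.09756×(-2.32728)=-0.22705, 0.07317×(-2.61496)=-0.19134, 0.07317×(-2.61496)=-0.19134, 0.0813×(-2.50960)=-0.20403, 0.10569×(-2.24723)=-0.23751, 0.08943×(-2.41429)=-0.21591, 0.12195×(-2.10413)=-0.25660.
Sum = -2.28380, so H' = 2.284.

2.284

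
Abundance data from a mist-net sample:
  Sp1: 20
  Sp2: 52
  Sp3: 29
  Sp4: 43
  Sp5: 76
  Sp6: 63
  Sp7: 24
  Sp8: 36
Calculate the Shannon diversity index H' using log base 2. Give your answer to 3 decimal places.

Total N = 20+52+29+43+76+63+24+36 = 343, so the proportions are 0.05831, 0.1516, 0.08455, 0.12536, 0.22157, 0.18367, 0.06997, 0.10496 (working shown to 5 dp, full precision carried).
Each pᵢ log₂ pᵢ term: 0.05831×(-4.10014)=-0.23908, 0.1516×(-2.72163)=-0.41261, 0.08455×(-3.56408)=-0.30134, 0.12536×(-2.99580)=-0.37557, 0.22157×(-2.17414)=-0.48173, 0.18367×(-2.44478)=-0.44904, 0.06997×(-3.83710)=-0.26849, 0.10496×(-3.25214)=-0.34133.
Sum = -2.86918, so H' = 2.869.

2.869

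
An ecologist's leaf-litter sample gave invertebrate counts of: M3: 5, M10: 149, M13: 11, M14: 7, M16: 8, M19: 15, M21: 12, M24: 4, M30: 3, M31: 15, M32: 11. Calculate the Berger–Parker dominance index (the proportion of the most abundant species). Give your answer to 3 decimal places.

Total N = 5+149+11+7+8+15+12+4+3+15+11 = 240, so the proportions are 0.02083, 0.62083, 0.04583, 0.02917, 0.03333, 0.0625, 0.05, 0.01667, 0.0125, 0.0625, 0.04583 (working shown to 5 dp, full precision carried).
The largest proportion is 0.62083, i.e. d = 0.621 to 3 decimal places.

0.621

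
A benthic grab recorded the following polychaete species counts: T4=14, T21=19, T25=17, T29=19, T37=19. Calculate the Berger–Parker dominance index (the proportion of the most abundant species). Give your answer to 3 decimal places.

0.216

Total N = 14+19+17+19+19 = 88, so the proportions are 0.15909, 0.21591, 0.19318, 0.21591, 0.21591 (working shown to 5 dp, full precision carried).
The largest proportion is 0.21591, i.e. d = 0.216 to 3 decimal places.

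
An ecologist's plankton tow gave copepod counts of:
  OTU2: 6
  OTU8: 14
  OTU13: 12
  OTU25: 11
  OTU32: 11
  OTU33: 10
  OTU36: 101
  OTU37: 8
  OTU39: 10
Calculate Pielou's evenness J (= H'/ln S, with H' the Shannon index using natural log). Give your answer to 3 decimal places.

0.732

Total N = 6+14+12+11+11+10+101+8+10 = 183, so the proportions are 0.03279, 0.0765, 0.06557, 0.06011, 0.06011, 0.05464, 0.55191, 0.04372, 0.05464 (working shown to 5 dp, full precision carried).
H' = −Σ pᵢ ln pᵢ = −((-0.11206) + (-0.19664) + (-0.17866) + (-0.16900) + (-0.16900) + (-0.15885) + (-0.32804) + (-0.13683) + (-0.15885)) = 1.60793.
With S = 9 species, ln S = 2.19722, so J = 1.60793/2.19722 = 0.73180, i.e. 0.732 to 3 decimal places.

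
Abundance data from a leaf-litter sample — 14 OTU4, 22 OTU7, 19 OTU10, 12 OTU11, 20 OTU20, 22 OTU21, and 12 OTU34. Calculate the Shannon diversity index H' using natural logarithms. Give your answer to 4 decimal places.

Total N = 14+22+19+12+20+22+12 = 121, so the proportions are 0.115702, 0.181818, 0.157025, 0.099174, 0.165289, 0.181818, 0.099174 (working shown to 6 dp, full precision carried).
Each pᵢ ln pᵢ term: 0.115702×(-2.156733)=-0.249539, 0.181818×(-1.704748)=-0.309954, 0.157025×(-1.851352)=-0.290708, 0.099174×(-2.310884)=-0.229179, 0.165289×(-1.800058)=-0.297530, 0.181818×(-1.704748)=-0.309954, 0.099174×(-2.310884)=-0.229179.
Sum = -1.916043, so H' = 1.9160.

1.9160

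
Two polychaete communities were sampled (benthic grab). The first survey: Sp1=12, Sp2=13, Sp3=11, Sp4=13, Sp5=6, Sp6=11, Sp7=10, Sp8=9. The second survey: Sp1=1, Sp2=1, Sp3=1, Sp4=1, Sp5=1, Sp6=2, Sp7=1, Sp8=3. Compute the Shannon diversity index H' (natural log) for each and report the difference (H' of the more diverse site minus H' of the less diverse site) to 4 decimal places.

The first survey: N=85, proportions 0.141176, 0.152941, 0.129412, 0.152941, 0.070588, 0.129412, 0.117647, 0.105882, giving H' = 2.056620 (working shown to 6 dp, full precision carried).
The second survey: N=11, proportions 0.090909, 0.090909, 0.090909, 0.090909, 0.090909, 0.181818, 0.090909, 0.272727, giving H' = 1.972247.
Difference = |2.056620 − 1.972247| = 0.084373, i.e. 0.0844 to 4 decimal places.

0.0844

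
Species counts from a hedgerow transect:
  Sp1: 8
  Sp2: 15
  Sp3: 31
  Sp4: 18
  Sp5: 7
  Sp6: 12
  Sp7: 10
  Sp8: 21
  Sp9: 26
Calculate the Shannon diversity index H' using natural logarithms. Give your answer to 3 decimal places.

2.086

Total N = 8+15+31+18+7+12+10+21+26 = 148, so the proportions are 0.05405, 0.10135, 0.20946, 0.12162, 0.0473, 0.08108, 0.06757, 0.14189, 0.17568 (working shown to 5 dp, full precision carried).
Each pᵢ ln pᵢ term: 0.05405×(-2.91777)=-0.15772, 0.10135×(-2.28916)=-0.23201, 0.20946×(-1.56323)=-0.32743, 0.12162×(-2.10684)=-0.25624, 0.0473×(-3.05130)=-0.14432, 0.08108×(-2.51231)=-0.20370, 0.06757×(-2.69463)=-0.18207, 0.14189×(-1.95269)=-0.27707, 0.17568×(-1.73912)=-0.30552.
Sum = -2.08608, so H' = 2.086.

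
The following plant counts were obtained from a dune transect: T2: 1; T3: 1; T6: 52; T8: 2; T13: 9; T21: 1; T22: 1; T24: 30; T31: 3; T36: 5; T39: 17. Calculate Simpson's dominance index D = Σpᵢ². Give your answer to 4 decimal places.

Total N = 1+1+52+2+9+1+1+30+3+5+17 = 122, so the proportions are 0.008197, 0.008197, 0.42623, 0.016393, 0.07377, 0.008197, 0.008197, 0.245902, 0.02459, 0.040984, 0.139344 (working shown to 6 dp, full precision carried).
D = 0.008197² + 0.008197² + 0.42623² + 0.016393² + 0.07377² + 0.008197² + 0.008197² + 0.245902² + 0.02459² + 0.040984² + 0.139344² = 0.000067 + 0.000067 + 0.181672 + 0.000269 + 0.005442 + 0.000067 + 0.000067 + 0.060468 + 0.000605 + 0.001680 + 0.019417 = 0.269820.
To 4 decimal places, D = 0.2698.

0.2698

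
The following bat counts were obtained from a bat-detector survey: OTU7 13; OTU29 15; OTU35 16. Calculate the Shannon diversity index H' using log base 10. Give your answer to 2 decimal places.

0.48

Total N = 13+15+16 = 44, so the proportions are 0.2955, 0.3409, 0.3636 (working shown to 4 dp, full precision carried).
Each pᵢ log₁₀ pᵢ term: 0.2955×(-0.5295)=-0.1564, 0.3409×(-0.4674)=-0.1593, 0.3636×(-0.4393)=-0.1598.
Sum = -0.4755, so H' = 0.48.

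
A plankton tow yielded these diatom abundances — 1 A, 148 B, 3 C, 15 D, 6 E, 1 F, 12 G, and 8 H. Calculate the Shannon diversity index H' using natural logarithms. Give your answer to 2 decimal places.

Total N = 1+148+3+15+6+1+12+8 = 194, so the proportions are 0.0052, 0.7629, 0.0155, 0.0773, 0.0309, 0.0052, 0.0619, 0.0412 (working shown to 4 dp, full precision carried).
Each pᵢ ln pᵢ term: 0.0052×(-5.2679)=-0.0272, 0.7629×(-0.2706)=-0.2065, 0.0155×(-4.1692)=-0.0645, 0.0773×(-2.5598)=-0.1979, 0.0309×(-3.4761)=-0.1075, 0.0052×(-5.2679)=-0.0272, 0.0619×(-2.7830)=-0.1721, 0.0412×(-3.1884)=-0.1315.
Sum = -0.9343, so H' = 0.93.

0.93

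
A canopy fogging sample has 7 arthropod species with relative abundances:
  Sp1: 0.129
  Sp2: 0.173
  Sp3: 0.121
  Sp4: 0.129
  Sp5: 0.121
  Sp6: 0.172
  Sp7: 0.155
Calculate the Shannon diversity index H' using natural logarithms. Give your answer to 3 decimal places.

1.935

Each pᵢ ln pᵢ term (working shown to 5 dp, full precision carried): 0.129×(-2.04794)=-0.26418, 0.173×(-1.75446)=-0.30352, 0.121×(-2.11196)=-0.25555, 0.129×(-2.04794)=-0.26418, 0.121×(-2.11196)=-0.25555, 0.172×(-1.76026)=-0.30276, 0.155×(-1.86433)=-0.28897.
Sum = -1.93472, so H' = 1.935.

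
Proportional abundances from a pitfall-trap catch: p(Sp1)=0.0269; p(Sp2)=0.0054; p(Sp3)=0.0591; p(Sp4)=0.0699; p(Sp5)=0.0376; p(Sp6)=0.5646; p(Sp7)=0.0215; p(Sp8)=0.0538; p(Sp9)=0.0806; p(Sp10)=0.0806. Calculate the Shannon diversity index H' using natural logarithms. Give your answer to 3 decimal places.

Each pᵢ ln pᵢ term (working shown to 5 dp, full precision carried): 0.0269×(-3.61563)=-0.09726, 0.0054×(-5.22136)=-0.02820, 0.0591×(-2.82852)=-0.16717, 0.0699×(-2.66069)=-0.18598, 0.0376×(-3.28075)=-0.12336, 0.5646×(-0.57164)=-0.32275, 0.0215×(-3.83970)=-0.08255, 0.0538×(-2.92248)=-0.15723, 0.0806×(-2.51826)=-0.20297, 0.0806×(-2.51826)=-0.20297.
Sum = -1.57043, so H' = 1.570.

1.570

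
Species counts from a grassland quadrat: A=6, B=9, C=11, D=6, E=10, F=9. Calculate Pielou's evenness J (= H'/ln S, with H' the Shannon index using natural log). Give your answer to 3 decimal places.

Total N = 6+9+11+6+10+9 = 51, so the proportions are 0.11765, 0.17647, 0.21569, 0.11765, 0.19608, 0.17647 (working shown to 5 dp, full precision carried).
H' = −Σ pᵢ ln pᵢ = −((-0.25177) + (-0.30611) + (-0.33085) + (-0.25177) + (-0.31946) + (-0.30611)) = 1.76606.
With S = 6 species, ln S = 1.79176, so J = 1.76606/1.79176 = 0.98566, i.e. 0.986 to 3 decimal places.

0.986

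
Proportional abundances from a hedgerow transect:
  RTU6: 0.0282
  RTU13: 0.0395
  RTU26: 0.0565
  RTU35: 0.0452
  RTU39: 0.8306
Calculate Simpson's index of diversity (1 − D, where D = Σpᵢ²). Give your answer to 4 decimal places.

D = 0.0282² + 0.0395² + 0.0565² + 0.0452² + 0.8306² = 0.000795 + 0.001560 + 0.003192 + 0.002043 + 0.689896 = 0.697487 (working shown to 6 dp, full precision carried).
So 1 − D = 0.302513, i.e. 0.3025 to 4 decimal places.

0.3025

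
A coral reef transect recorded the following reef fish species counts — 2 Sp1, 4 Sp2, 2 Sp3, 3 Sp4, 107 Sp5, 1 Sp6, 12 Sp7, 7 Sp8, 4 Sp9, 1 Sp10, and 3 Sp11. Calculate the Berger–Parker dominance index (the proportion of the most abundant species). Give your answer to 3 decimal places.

Total N = 2+4+2+3+107+1+12+7+4+1+3 = 146, so the proportions are 0.0137, 0.0274, 0.0137, 0.02055, 0.73288, 0.00685, 0.08219, 0.04795, 0.0274, 0.00685, 0.02055 (working shown to 5 dp, full precision carried).
The largest proportion is 0.73288, i.e. d = 0.733 to 3 decimal places.

0.733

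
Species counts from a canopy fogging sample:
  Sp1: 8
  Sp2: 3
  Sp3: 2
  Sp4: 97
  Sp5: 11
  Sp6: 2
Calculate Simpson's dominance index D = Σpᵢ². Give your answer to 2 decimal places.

Total N = 8+3+2+97+11+2 = 123, so the proportions are 0.065, 0.0244, 0.0163, 0.7886, 0.0894, 0.0163 (working shown to 4 dp, full precision carried).
D = 0.065² + 0.0244² + 0.0163² + 0.7886² + 0.0894² + 0.0163² = 0.0042 + 0.0006 + 0.0003 + 0.6219 + 0.0080 + 0.0003 = 0.6353.
To 2 decimal places, D = 0.64.

0.64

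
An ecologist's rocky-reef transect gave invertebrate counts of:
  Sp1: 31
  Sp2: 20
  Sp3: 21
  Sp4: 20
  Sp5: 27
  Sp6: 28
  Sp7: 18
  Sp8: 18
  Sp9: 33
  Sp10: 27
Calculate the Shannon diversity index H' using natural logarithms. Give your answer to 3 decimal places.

Total N = 31+20+21+20+27+28+18+18+33+27 = 243, so the proportions are 0.12757, 0.0823, 0.08642, 0.0823, 0.11111, 0.11523, 0.07407, 0.07407, 0.1358, 0.11111 (working shown to 5 dp, full precision carried).
Each pᵢ ln pᵢ term: 0.12757×(-2.05907)=-0.26268, 0.0823×(-2.49733)=-0.20554, 0.08642×(-2.44854)=-0.21160, 0.0823×(-2.49733)=-0.20554, 0.11111×(-2.19722)=-0.24414, 0.11523×(-2.16086)=-0.24899, 0.07407×(-2.60269)=-0.19279, 0.07407×(-2.60269)=-0.19279, 0.1358×(-1.99655)=-0.27114, 0.11111×(-2.19722)=-0.24414.
Sum = -2.27935, so H' = 2.279.

2.279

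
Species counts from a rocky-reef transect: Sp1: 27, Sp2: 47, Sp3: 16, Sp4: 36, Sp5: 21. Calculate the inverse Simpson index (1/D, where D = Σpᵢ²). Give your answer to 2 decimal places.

4.38

Total N = 27+47+16+36+21 = 147, so the proportions are 0.183673, 0.319728, 0.108844, 0.244898, 0.142857 (working shown to 6 dp, full precision carried).
D = 0.183673² + 0.319728² + 0.108844² + 0.244898² + 0.142857² = 0.033736 + 0.102226 + 0.011847 + 0.059975 + 0.020408 = 0.228192.
So 1/D = 4.3823, i.e. 4.38 to 2 decimal places.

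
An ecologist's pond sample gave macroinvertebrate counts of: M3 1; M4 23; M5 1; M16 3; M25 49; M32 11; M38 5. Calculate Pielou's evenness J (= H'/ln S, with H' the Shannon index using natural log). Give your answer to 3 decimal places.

0.669

Total N = 1+23+1+3+49+11+5 = 93, so the proportions are 0.01075, 0.24731, 0.01075, 0.03226, 0.52688, 0.11828, 0.05376 (working shown to 5 dp, full precision carried).
H' = −Σ pᵢ ln pᵢ = −((-0.04874) + (-0.34552) + (-0.04874) + (-0.11077) + (-0.33761) + (-0.25249) + (-0.15716)) = 1.30104.
With S = 7 species, ln S = 1.94591, so J = 1.30104/1.94591 = 0.66860, i.e. 0.669 to 3 decimal places.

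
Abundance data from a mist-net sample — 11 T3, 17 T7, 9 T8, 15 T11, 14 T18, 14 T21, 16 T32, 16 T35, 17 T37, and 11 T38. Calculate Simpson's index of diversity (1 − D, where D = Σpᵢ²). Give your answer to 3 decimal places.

Total N = 11+17+9+15+14+14+16+16+17+11 = 140, so the proportions are 0.07857, 0.12143, 0.06429, 0.10714, 0.1, 0.1, 0.11429, 0.11429, 0.12143, 0.07857 (working shown to 5 dp, full precision carried).
D = 0.07857² + 0.12143² + 0.06429² + 0.10714² + 0.1² + 0.1² + 0.11429² + 0.11429² + 0.12143² + 0.07857² = 0.00617 + 0.01474 + 0.00413 + 0.01148 + 0.01000 + 0.01000 + 0.01306 + 0.01306 + 0.01474 + 0.00617 = 0.10357.
So 1 − D = 0.89643, i.e. 0.896 to 3 decimal places.

0.896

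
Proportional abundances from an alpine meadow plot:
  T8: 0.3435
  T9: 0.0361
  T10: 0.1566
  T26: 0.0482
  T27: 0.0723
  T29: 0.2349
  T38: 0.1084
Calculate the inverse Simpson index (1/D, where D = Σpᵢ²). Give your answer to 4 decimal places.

4.5809

D = 0.3435² + 0.0361² + 0.1566² + 0.0482² + 0.0723² + 0.2349² + 0.1084² = 0.11799225 + 0.00130321 + 0.02452356 + 0.00232324 + 0.00522729 + 0.05517801 + 0.01175056 = 0.21829812 (working shown to 8 dp, full precision carried).
So 1/D = 4.580891, i.e. 4.5809 to 4 decimal places.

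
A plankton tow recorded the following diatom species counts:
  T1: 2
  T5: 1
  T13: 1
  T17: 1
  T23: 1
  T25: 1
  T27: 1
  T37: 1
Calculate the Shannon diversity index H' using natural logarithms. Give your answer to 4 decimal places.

Total N = 2+1+1+1+1+1+1+1 = 9, so the proportions are 0.222222, 0.111111, 0.111111, 0.111111, 0.111111, 0.111111, 0.111111, 0.111111 (working shown to 6 dp, full precision carried).
Each pᵢ ln pᵢ term: 0.222222×(-1.504077)=-0.334239, 0.111111×(-2.197225)=-0.244136, 0.111111×(-2.197225)=-0.244136, 0.111111×(-2.197225)=-0.244136, 0.111111×(-2.197225)=-0.244136, 0.111111×(-2.197225)=-0.244136, 0.111111×(-2.197225)=-0.244136, 0.111111×(-2.197225)=-0.244136.
Sum = -2.043192, so H' = 2.0432.

2.0432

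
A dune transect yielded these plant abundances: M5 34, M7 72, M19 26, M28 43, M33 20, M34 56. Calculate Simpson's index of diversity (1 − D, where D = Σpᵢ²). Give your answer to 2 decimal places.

Total N = 34+72+26+43+20+56 = 251, so the proportions are 0.1355, 0.2869, 0.1036, 0.1713, 0.0797, 0.2231 (working shown to 4 dp, full precision carried).
D = 0.1355² + 0.2869² + 0.1036² + 0.1713² + 0.0797² + 0.2231² = 0.0183 + 0.0823 + 0.0107 + 0.0293 + 0.0063 + 0.0498 = 0.1968.
So 1 − D = 0.8032, i.e. 0.80 to 2 decimal places.

0.80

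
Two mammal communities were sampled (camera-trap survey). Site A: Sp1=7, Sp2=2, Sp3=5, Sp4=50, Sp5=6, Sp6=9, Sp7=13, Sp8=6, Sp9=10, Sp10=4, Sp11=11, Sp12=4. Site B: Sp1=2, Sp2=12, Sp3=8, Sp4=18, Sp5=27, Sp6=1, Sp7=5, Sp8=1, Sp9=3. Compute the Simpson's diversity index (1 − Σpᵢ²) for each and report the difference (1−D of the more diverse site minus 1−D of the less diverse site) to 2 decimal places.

0.02

Site A: N=127, proportions 0.0551, 0.0157, 0.0394, 0.3937, 0.0472, 0.0709, 0.1024, 0.0472, 0.0787, 0.0315, 0.0866, 0.0315, giving 1−D = 0.8045 (working shown to 4 dp, full precision carried).
Site B: N=77, proportions 0.026, 0.1558, 0.1039, 0.2338, 0.3506, 0.013, 0.0649, 0.013, 0.039, giving 1−D = 0.7806.
Difference = |0.8045 − 0.7806| = 0.0239, i.e. 0.02 to 2 decimal places.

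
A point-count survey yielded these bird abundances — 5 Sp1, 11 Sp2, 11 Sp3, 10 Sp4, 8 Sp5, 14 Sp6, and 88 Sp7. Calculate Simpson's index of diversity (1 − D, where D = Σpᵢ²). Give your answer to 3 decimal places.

Total N = 5+11+11+10+8+14+88 = 147, so the proportions are 0.03401, 0.07483, 0.07483, 0.06803, 0.05442, 0.09524, 0.59864 (working shown to 5 dp, full precision carried).
D = 0.03401² + 0.07483² + 0.07483² + 0.06803² + 0.05442² + 0.09524² + 0.59864² = 0.00116 + 0.00560 + 0.00560 + 0.00463 + 0.00296 + 0.00907 + 0.35837 = 0.38738.
So 1 − D = 0.61262, i.e. 0.613 to 3 decimal places.

0.613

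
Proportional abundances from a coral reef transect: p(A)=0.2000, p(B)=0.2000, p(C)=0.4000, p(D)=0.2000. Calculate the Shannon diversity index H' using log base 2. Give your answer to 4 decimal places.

Each pᵢ log₂ pᵢ term (working shown to 6 dp, full precision carried): 0.2×(-2.321928)=-0.464386, 0.2×(-2.321928)=-0.464386, 0.4×(-1.321928)=-0.528771, 0.2×(-2.321928)=-0.464386.
Sum = -1.921928, so H' = 1.9219.

1.9219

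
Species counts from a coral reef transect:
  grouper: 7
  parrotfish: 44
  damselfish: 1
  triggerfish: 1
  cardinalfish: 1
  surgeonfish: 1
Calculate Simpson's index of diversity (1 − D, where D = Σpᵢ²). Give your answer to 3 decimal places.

0.342

Total N = 7+44+1+1+1+1 = 55, so the proportions are 0.12727, 0.8, 0.01818, 0.01818, 0.01818, 0.01818 (working shown to 5 dp, full precision carried).
D = 0.12727² + 0.8² + 0.01818² + 0.01818² + 0.01818² + 0.01818² = 0.01620 + 0.64000 + 0.00033 + 0.00033 + 0.00033 + 0.00033 = 0.65752.
So 1 − D = 0.34248, i.e. 0.342 to 3 decimal places.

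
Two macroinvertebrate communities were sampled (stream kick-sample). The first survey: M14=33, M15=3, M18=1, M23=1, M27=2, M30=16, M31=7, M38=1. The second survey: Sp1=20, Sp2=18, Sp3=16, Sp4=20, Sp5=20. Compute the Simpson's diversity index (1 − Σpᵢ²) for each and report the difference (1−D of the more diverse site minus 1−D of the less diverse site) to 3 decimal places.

The first survey: N=64, proportions 0.51562, 0.04688, 0.01562, 0.01562, 0.03125, 0.25, 0.10938, 0.01562, giving 1−D = 0.65576 (working shown to 5 dp, full precision carried).
The second survey: N=94, proportions 0.21277, 0.19149, 0.17021, 0.21277, 0.21277, giving 1−D = 0.79855.
Difference = |0.65576 − 0.79855| = 0.14279, i.e. 0.143 to 3 decimal places.

0.143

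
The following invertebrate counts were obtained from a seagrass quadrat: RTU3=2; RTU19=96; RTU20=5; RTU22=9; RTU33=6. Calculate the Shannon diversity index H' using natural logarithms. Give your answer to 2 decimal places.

Total N = 2+96+5+9+6 = 118, so the proportions are 0.0169, 0.8136, 0.0424, 0.0763, 0.0508 (working shown to 4 dp, full precision carried).
Each pᵢ ln pᵢ term: 0.0169×(-4.0775)=-0.0691, 0.8136×(-0.2063)=-0.1679, 0.0424×(-3.1612)=-0.1340, 0.0763×(-2.5735)=-0.1963, 0.0508×(-2.9789)=-0.1515.
Sum = -0.7187, so H' = 0.72.

0.72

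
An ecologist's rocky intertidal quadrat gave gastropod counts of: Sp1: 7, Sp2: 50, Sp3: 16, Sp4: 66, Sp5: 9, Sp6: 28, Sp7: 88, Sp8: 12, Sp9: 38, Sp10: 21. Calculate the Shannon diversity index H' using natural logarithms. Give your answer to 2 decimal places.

Total N = 7+50+16+66+9+28+88+12+38+21 = 335, so the proportions are 0.0209, 0.1493, 0.0478, 0.197, 0.0269, 0.0836, 0.2627, 0.0358, 0.1134, 0.0627 (working shown to 4 dp, full precision carried).
Each pᵢ ln pᵢ term: 0.0209×(-3.8682)=-0.0808, 0.1493×(-1.9021)=-0.2839, 0.0478×(-3.0415)=-0.1453, 0.197×(-1.6245)=-0.3200, 0.0269×(-3.6169)=-0.0972, 0.0836×(-2.4819)=-0.2074, 0.2627×(-1.3368)=-0.3512, 0.0358×(-3.3292)=-0.1193, 0.1134×(-2.1765)=-0.2469, 0.0627×(-2.7696)=-0.1736.
Sum = -2.0256, so H' = 2.03.

2.03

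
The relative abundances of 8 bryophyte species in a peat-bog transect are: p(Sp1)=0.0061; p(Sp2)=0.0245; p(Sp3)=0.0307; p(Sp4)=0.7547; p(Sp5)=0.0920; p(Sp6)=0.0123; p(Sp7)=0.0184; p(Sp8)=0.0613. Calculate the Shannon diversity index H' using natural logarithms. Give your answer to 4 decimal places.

0.9596

Each pᵢ ln pᵢ term (working shown to 6 dp, full precision carried): 0.0061×(-5.099467)=-0.031107, 0.0245×(-3.709082)=-0.090873, 0.0307×(-3.483493)=-0.106943, 0.7547×(-0.281435)=-0.212399, 0.092×(-2.385967)=-0.219509, 0.0123×(-4.398156)=-0.054097, 0.0184×(-3.995405)=-0.073515, 0.0613×(-2.791975)=-0.171148.
Sum = -0.959591, so H' = 0.9596.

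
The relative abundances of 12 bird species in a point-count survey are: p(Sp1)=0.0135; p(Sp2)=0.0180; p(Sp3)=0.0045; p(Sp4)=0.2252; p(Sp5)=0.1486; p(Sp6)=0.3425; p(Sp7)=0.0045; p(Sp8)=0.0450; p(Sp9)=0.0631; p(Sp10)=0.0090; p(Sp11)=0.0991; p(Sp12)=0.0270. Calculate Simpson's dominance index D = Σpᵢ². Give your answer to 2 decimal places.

0.21

D = 0.0135² + 0.018² + 0.0045² + 0.2252² + 0.1486² + 0.3425² + 0.0045² + 0.045² + 0.0631² + 0.009² + 0.0991² + 0.027² = 0.0002 + 0.0003 + 0.0000 + 0.0507 + 0.0221 + 0.1173 + 0.0000 + 0.0020 + 0.0040 + 0.0001 + 0.0098 + 0.0007 = 0.2073 (working shown to 4 dp, full precision carried).
To 2 decimal places, D = 0.21.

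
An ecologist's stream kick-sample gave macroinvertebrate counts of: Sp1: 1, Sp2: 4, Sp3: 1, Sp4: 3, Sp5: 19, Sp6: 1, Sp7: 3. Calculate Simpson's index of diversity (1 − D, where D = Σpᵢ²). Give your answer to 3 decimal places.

0.611

Total N = 1+4+1+3+19+1+3 = 32, so the proportions are 0.03125, 0.125, 0.03125, 0.09375, 0.59375, 0.03125, 0.09375 (working shown to 5 dp, full precision carried).
D = 0.03125² + 0.125² + 0.03125² + 0.09375² + 0.59375² + 0.03125² + 0.09375² = 0.00098 + 0.01562 + 0.00098 + 0.00879 + 0.35254 + 0.00098 + 0.00879 = 0.38867.
So 1 − D = 0.61133, i.e. 0.611 to 3 decimal places.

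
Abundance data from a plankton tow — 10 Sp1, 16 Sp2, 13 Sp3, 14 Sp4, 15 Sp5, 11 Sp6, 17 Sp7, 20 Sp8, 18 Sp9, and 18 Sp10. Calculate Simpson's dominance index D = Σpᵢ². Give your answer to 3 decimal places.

Total N = 10+16+13+14+15+11+17+20+18+18 = 152, so the proportions are 0.06579, 0.10526, 0.08553, 0.09211, 0.09868, 0.07237, 0.11184, 0.13158, 0.11842, 0.11842 (working shown to 5 dp, full precision carried).
D = 0.06579² + 0.10526² + 0.08553² + 0.09211² + 0.09868² + 0.07237² + 0.11184² + 0.13158² + 0.11842² + 0.11842² = 0.00433 + 0.01108 + 0.00731 + 0.00848 + 0.00974 + 0.00524 + 0.01251 + 0.01731 + 0.01402 + 0.01402 = 0.10405.
To 3 decimal places, D = 0.104.

0.104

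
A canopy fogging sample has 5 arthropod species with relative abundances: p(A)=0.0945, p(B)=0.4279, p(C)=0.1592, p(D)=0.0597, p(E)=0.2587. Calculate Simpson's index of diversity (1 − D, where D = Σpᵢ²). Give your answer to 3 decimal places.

0.712

D = 0.0945² + 0.4279² + 0.1592² + 0.0597² + 0.2587² = 0.00893 + 0.18310 + 0.02534 + 0.00356 + 0.06693 = 0.28786 (working shown to 5 dp, full precision carried).
So 1 − D = 0.71214, i.e. 0.712 to 3 decimal places.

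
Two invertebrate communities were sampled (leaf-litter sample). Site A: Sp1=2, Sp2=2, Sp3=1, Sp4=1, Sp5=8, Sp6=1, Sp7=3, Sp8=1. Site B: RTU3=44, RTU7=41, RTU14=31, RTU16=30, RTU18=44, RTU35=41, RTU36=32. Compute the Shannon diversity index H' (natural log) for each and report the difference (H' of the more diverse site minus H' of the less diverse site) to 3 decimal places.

Site A: N=19, proportions 0.105263, 0.105263, 0.052632, 0.052632, 0.421053, 0.052632, 0.157895, 0.052632, giving H' = 1.749494 (working shown to 6 dp, full precision carried).
Site B: N=263, proportions 0.1673, 0.155894, 0.117871, 0.114068, 0.1673, 0.155894, 0.121673, giving H' = 1.933695.
Difference = |1.749494 − 1.933695| = 0.184201, i.e. 0.184 to 3 decimal places.

0.184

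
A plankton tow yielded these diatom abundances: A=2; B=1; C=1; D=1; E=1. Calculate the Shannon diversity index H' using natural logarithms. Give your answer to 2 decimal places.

1.56

Total N = 2+1+1+1+1 = 6, so the proportions are 0.3333, 0.1667, 0.1667, 0.1667, 0.1667 (working shown to 4 dp, full precision carried).
Each pᵢ ln pᵢ term: 0.3333×(-1.0986)=-0.3662, 0.1667×(-1.7918)=-0.2986, 0.1667×(-1.7918)=-0.2986, 0.1667×(-1.7918)=-0.2986, 0.1667×(-1.7918)=-0.2986.
Sum = -1.5607, so H' = 1.56.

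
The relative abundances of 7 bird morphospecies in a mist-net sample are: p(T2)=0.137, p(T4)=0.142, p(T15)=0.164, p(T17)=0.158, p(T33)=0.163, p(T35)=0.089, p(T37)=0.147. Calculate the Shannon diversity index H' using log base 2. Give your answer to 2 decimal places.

Each pᵢ log₂ pᵢ term (working shown to 5 dp, full precision carried): 0.137×(-2.86775)=-0.39288, 0.142×(-2.81604)=-0.39988, 0.164×(-2.60823)=-0.42775, 0.158×(-2.66200)=-0.42060, 0.163×(-2.61706)=-0.42658, 0.089×(-3.49005)=-0.31061, 0.147×(-2.76611)=-0.40662.
Sum = -2.78492, so H' = 2.78.

2.78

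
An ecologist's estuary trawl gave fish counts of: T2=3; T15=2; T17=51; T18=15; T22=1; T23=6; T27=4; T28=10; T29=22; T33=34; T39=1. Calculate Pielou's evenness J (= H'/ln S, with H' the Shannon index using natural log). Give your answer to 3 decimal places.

Total N = 3+2+51+15+1+6+4+10+22+34+1 = 149, so the proportions are 0.02013, 0.01342, 0.34228, 0.10067, 0.00671, 0.04027, 0.02685, 0.06711, 0.14765, 0.22819, 0.00671 (working shown to 5 dp, full precision carried).
H' = −Σ pᵢ ln pᵢ = −((-0.07863) + (-0.05786) + (-0.36697) + (-0.23113) + (-0.03358) + (-0.12935) + (-0.09712) + (-0.18130) + (-0.28244) + (-0.33717) + (-0.03358)) = 1.82914.
With S = 11 species, ln S = 2.39790, so J = 1.82914/2.39790 = 0.76281, i.e. 0.763 to 3 decimal places.

0.763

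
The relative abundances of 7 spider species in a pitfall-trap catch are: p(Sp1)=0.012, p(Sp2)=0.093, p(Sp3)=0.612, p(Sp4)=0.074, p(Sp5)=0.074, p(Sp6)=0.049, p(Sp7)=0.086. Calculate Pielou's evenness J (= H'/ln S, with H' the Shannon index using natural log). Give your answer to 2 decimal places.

H' = −Σ pᵢ ln pᵢ = −((-0.0531) + (-0.2209) + (-0.3005) + (-0.1927) + (-0.1927) + (-0.1478) + (-0.2110)) = 1.3186 (working shown to 4 dp, full precision carried).
With S = 7 species, ln S = 1.9459, so J = 1.3186/1.9459 = 0.6776, i.e. 0.68 to 2 decimal places.

0.68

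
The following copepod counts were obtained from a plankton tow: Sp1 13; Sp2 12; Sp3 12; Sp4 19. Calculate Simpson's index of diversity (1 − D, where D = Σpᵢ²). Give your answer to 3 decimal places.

0.739

Total N = 13+12+12+19 = 56, so the proportions are 0.23214, 0.21429, 0.21429, 0.33929 (working shown to 5 dp, full precision carried).
D = 0.23214² + 0.21429² + 0.21429² + 0.33929² = 0.05389 + 0.04592 + 0.04592 + 0.11511 = 0.26084.
So 1 − D = 0.73916, i.e. 0.739 to 3 decimal places.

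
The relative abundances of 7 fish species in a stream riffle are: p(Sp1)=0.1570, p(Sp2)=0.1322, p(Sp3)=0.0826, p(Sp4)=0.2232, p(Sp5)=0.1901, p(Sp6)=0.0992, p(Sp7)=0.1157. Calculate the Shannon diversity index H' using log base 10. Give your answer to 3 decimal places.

0.822

Each pᵢ log₁₀ pᵢ term (working shown to 5 dp, full precision carried): 0.157×(-0.80410)=-0.12624, 0.1322×(-0.87877)=-0.11617, 0.0826×(-1.08302)=-0.08946, 0.2232×(-0.65131)=-0.14537, 0.1901×(-0.72102)=-0.13707, 0.0992×(-1.00349)=-0.09955, 0.1157×(-0.93667)=-0.10837.
Sum = -0.82223, so H' = 0.822.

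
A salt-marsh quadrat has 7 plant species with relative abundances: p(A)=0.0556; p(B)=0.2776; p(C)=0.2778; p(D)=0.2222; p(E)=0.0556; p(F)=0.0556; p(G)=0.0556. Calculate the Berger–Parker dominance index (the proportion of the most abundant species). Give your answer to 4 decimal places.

0.2778

The largest proportion is 0.2778, i.e. d = 0.2778 to 4 decimal places.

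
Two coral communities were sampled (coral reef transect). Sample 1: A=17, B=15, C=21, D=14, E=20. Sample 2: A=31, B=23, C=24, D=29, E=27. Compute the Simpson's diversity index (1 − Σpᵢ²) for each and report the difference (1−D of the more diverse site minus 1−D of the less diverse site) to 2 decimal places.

Sample 1: N=87, proportions 0.1954, 0.1724, 0.2414, 0.1609, 0.2299, giving 1−D = 0.7951 (working shown to 4 dp, full precision carried).
Sample 2: N=134, proportions 0.2313, 0.1716, 0.1791, 0.2164, 0.2015, giving 1−D = 0.7975.
Difference = |0.7951 − 0.7975| = 0.0024, i.e. 0.00 to 2 decimal places.

0.00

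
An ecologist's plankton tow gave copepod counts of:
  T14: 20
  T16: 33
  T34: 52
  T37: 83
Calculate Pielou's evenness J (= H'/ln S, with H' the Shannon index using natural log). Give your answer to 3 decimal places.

Total N = 20+33+52+83 = 188, so the proportions are 0.10638, 0.17553, 0.2766, 0.44149 (working shown to 5 dp, full precision carried).
H' = −Σ pᵢ ln pᵢ = −((-0.23837) + (-0.30541) + (-0.35548) + (-0.36096)) = 1.26023.
With S = 4 species, ln S = 1.38629, so J = 1.26023/1.38629 = 0.90906, i.e. 0.909 to 3 decimal places.

0.909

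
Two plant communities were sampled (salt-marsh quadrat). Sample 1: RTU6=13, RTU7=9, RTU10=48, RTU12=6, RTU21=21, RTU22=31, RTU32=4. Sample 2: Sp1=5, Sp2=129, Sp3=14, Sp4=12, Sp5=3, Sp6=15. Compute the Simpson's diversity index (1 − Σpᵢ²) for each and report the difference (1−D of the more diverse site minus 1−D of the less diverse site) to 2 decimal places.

Sample 1: N=132, proportions 0.0985, 0.0682, 0.3636, 0.0455, 0.1591, 0.2348, 0.0303, giving 1−D = 0.7700 (working shown to 4 dp, full precision carried).
Sample 2: N=178, proportions 0.0281, 0.7247, 0.0787, 0.0674, 0.0169, 0.0843, giving 1−D = 0.4559.
Difference = |0.7700 − 0.4559| = 0.3141, i.e. 0.31 to 2 decimal places.

0.31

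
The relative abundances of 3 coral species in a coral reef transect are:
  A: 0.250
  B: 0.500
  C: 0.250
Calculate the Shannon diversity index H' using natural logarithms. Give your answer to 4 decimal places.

1.0397

Each pᵢ ln pᵢ term (working shown to 6 dp, full precision carried): 0.25×(-1.386294)=-0.346574, 0.5×(-0.693147)=-0.346574, 0.25×(-1.386294)=-0.346574.
Sum = -1.039721, so H' = 1.0397.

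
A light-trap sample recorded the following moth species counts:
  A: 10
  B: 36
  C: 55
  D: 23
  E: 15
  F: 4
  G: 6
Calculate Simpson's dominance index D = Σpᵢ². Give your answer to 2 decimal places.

Total N = 10+36+55+23+15+4+6 = 149, so the proportions are 0.0671, 0.2416, 0.3691, 0.1544, 0.1007, 0.0268, 0.0403 (working shown to 4 dp, full precision carried).
D = 0.0671² + 0.2416² + 0.3691² + 0.1544² + 0.1007² + 0.0268² + 0.0403² = 0.0045 + 0.0584 + 0.1363 + 0.0238 + 0.0101 + 0.0007 + 0.0016 = 0.2354.
To 2 decimal places, D = 0.24.

0.24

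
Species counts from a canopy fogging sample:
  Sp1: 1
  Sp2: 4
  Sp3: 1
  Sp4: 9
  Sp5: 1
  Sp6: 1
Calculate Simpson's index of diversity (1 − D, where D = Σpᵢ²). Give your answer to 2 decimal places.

0.65

Total N = 1+4+1+9+1+1 = 17, so the proportions are 0.0588, 0.2353, 0.0588, 0.5294, 0.0588, 0.0588 (working shown to 4 dp, full precision carried).
D = 0.0588² + 0.2353² + 0.0588² + 0.5294² + 0.0588² + 0.0588² = 0.0035 + 0.0554 + 0.0035 + 0.2803 + 0.0035 + 0.0035 = 0.3495.
So 1 − D = 0.6505, i.e. 0.65 to 2 decimal places.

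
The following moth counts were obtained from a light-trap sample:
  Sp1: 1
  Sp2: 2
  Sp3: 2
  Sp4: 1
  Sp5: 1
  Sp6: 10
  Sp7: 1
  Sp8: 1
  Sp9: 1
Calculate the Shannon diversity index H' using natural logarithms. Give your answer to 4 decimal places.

1.7058

Total N = 1+2+2+1+1+10+1+1+1 = 20, so the proportions are 0.05, 0.1, 0.1, 0.05, 0.05, 0.5, 0.05, 0.05, 0.05 (working shown to 6 dp, full precision carried).
Each pᵢ ln pᵢ term: 0.05×(-2.995732)=-0.149787, 0.1×(-2.302585)=-0.230259, 0.1×(-2.302585)=-0.230259, 0.05×(-2.995732)=-0.149787, 0.05×(-2.995732)=-0.149787, 0.5×(-0.693147)=-0.346574, 0.05×(-2.995732)=-0.149787, 0.05×(-2.995732)=-0.149787, 0.05×(-2.995732)=-0.149787.
Sum = -1.705810, so H' = 1.7058.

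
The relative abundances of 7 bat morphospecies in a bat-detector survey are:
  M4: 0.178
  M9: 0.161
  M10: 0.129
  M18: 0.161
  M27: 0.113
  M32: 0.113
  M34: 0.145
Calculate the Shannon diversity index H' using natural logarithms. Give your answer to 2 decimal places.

1.93

Each pᵢ ln pᵢ term (working shown to 4 dp, full precision carried): 0.178×(-1.7260)=-0.3072, 0.161×(-1.8264)=-0.2940, 0.129×(-2.0479)=-0.2642, 0.161×(-1.8264)=-0.2940, 0.113×(-2.1804)=-0.2464, 0.113×(-2.1804)=-0.2464, 0.145×(-1.9310)=-0.2800.
Sum = -1.9323, so H' = 1.93.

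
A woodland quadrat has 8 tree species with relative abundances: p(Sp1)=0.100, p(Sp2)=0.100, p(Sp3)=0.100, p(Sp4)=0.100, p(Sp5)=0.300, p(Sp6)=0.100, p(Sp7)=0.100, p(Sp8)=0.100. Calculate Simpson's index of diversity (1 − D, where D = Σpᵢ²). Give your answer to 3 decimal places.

0.840

D = 0.1² + 0.1² + 0.1² + 0.1² + 0.3² + 0.1² + 0.1² + 0.1² = 0.01000 + 0.01000 + 0.01000 + 0.01000 + 0.09000 + 0.01000 + 0.01000 + 0.01000 = 0.16000 (working shown to 5 dp, full precision carried).
So 1 − D = 0.84000, i.e. 0.840 to 3 decimal places.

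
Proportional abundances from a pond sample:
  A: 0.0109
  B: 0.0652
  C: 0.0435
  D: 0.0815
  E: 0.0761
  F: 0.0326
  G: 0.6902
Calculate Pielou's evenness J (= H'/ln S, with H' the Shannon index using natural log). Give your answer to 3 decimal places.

H' = −Σ pᵢ ln pᵢ = −((-0.04926) + (-0.17802) + (-0.13637) + (-0.20433) + (-0.19601) + (-0.11160) + (-0.25591)) = 1.13150 (working shown to 5 dp, full precision carried).
With S = 7 species, ln S = 1.94591, so J = 1.13150/1.94591 = 0.58148, i.e. 0.581 to 3 decimal places.

0.581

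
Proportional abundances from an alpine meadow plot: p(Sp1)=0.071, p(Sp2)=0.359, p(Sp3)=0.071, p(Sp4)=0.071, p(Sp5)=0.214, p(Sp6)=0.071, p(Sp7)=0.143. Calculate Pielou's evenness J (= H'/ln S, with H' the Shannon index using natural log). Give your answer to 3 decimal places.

0.888

H' = −Σ pᵢ ln pᵢ = −((-0.18780) + (-0.36777) + (-0.18780) + (-0.18780) + (-0.32994) + (-0.18780) + (-0.27812)) = 1.72704 (working shown to 5 dp, full precision carried).
With S = 7 species, ln S = 1.94591, so J = 1.72704/1.94591 = 0.88752, i.e. 0.888 to 3 decimal places.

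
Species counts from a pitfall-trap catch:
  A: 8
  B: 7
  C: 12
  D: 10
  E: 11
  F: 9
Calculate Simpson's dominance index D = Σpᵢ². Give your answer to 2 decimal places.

0.17

Total N = 8+7+12+10+11+9 = 57, so the proportions are 0.1404, 0.1228, 0.2105, 0.1754, 0.193, 0.1579 (working shown to 4 dp, full precision carried).
D = 0.1404² + 0.1228² + 0.2105² + 0.1754² + 0.193² + 0.1579² = 0.0197 + 0.0151 + 0.0443 + 0.0308 + 0.0372 + 0.0249 = 0.1721.
To 2 decimal places, D = 0.17.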